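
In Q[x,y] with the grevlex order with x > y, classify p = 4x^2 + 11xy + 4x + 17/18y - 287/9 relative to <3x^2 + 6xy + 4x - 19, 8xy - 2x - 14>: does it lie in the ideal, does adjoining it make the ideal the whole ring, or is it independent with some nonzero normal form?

First compute the reduced Gröbner basis of I by Buchberger's algorithm.
f_1 = 3x^2 + 6xy + 4x - 19, LT = x^2.
f_2 = 8xy - 2x - 14, LT = xy.

S(f_1,f_2): lcm = x^2y. S = 2xy^2 + 1/4x^2 + 4/3xy + 7/4x - 19/3y.
  leading term xy^2: subtract (1/4y)·f_2 from 2xy^2 + 1/4x^2 + 4/3xy + 7/4x - 19/3y → 1/4x^2 + 11/6xy + 7/4x - 17/6y
  leading term x^2: subtract (1/12)·f_1 from 1/4x^2 + 11/6xy + 7/4x - 17/6y → 4/3xy + 17/12x - 17/6y + 19/12
  leading term xy: subtract (1/6)·f_2 from 4/3xy + 17/12x - 17/6y + 19/12 → 7/4x - 17/6y + 47/12
  leading term x: no divisor's leading term divides it; move 7/4x to the remainder.
  leading term y: no divisor's leading term divides it; move -17/6y to the remainder.
  leading term 1: no divisor's leading term divides it; move 47/12 to the remainder.
  remainder 7/4x - 17/6y + 47/12 ≠ 0; add h_3 = 7/4x - 17/6y + 47/12 to the basis.

S(f_1,h_3): lcm = x^2. S = 76/21xy - 19/21x - 19/3.
  leading term xy: subtract (19/42)·f_2 from 76/21xy - 19/21x - 19/3 → 0
  remainder 0.

S(f_2,h_3): lcm = xy. S = 34/21y^2 - 1/4x - 47/21y - 7/4.
  leading term y^2: no divisor's leading term divides it; move 34/21y^2 to the remainder.
  leading term x: subtract (-1/7)·h_3 from -1/4x - 47/21y - 7/4 → -37/14y - 25/21
  leading term y: no divisor's leading term divides it; move -37/14y to the remainder.
  leading term 1: no divisor's leading term divides it; move -25/21 to the remainder.
  remainder 34/21y^2 - 37/14y - 25/21 ≠ 0; add h_4 = 34/21y^2 - 37/14y - 25/21 to the basis.

S(f_1,h_4): leading monomials are coprime, so the S-polynomial reduces to 0 (Buchberger's first criterion).
S(f_2,h_4): lcm = xy^2. S = 47/34xy + 25/34x - 7/4y.
  leading term xy: subtract (47/272)·f_2 from 47/34xy + 25/34x - 7/4y → 147/136x - 7/4y + 329/136
  leading term x: subtract (21/34)·h_3 from 147/136x - 7/4y + 329/136 → 0
  remainder 0.

S(h_3,h_4): leading monomials are coprime, so the S-polynomial reduces to 0 (Buchberger's first criterion).
Every S-polynomial of the final basis reduces to 0, so we have a Gröbner basis.
Inter-reduce: drop elements whose leading term is divisible by another's, tail-reduce, and make monic.
Reduced Gröbner basis: {y^2 - 111/68y - 25/34, x - 34/21y + 47/21}.
Label its elements g_1 = y^2 - 111/68y - 25/34, g_2 = x - 34/21y + 47/21.

Reduce p = 4x^2 + 11xy + 4x + 17/18y - 287/9 modulo G:
  leading term x^2: subtract (4x)·g_2 from 4x^2 + 11xy + 4x + 17/18y - 287/9 → 367/21xy - 104/21x + 17/18y - 287/9
  leading term xy: subtract (367/21y)·g_2 from 367/21xy - 104/21x + 17/18y - 287/9 → 12478/441y^2 - 104/21x - 33665/882y - 287/9
  leading term y^2: subtract (12478/441)·g_1 from 12478/441y^2 - 104/21x - 33665/882y - 287/9 → -104/21x + 3536/441y - 4888/441
  leading term x: subtract (-104/21)·g_2 from -104/21x + 3536/441y - 4888/441 → 0
  normal form = 0.
Since the normal form is 0, p ∈ I.

4x^2 + 11xy + 4x + 17/18y - 287/9 lies in I (it reduces to 0).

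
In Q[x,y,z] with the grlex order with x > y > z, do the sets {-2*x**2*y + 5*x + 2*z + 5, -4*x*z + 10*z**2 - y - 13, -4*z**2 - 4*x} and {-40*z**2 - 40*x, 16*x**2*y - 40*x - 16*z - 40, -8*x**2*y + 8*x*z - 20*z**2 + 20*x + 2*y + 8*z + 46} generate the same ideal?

Two ideals are equal iff their reduced Gröbner bases coincide (the reduced basis is unique for a fixed ordering).
Buchberger on the first generating set:
f_1 = -2*x**2*y + 5*x + 2*z + 5, LT = x**2*y.
f_2 = -4*x*z + 10*z**2 - y - 13, LT = x*z.
f_3 = -4*z**2 - 4*x, LT = z**2.

S(f_1,f_2): lcm = x**2*y*z. S = 5/2*x*y*z**2 - 1/4*x*y**2 - 13/4*x*y - 5/2*x*z - z**2 - 5/2*z.
  reduce S modulo (f_1, f_2, f_3):
  remainder -1/4*x*y**2 - 5/8*y**2*z + 99/8*x*y + 25/16*y**2 - 65/8*y*z + 29/4*x + 335/16*y - 5/2*z + 65/8 ≠ 0; add g_4 = -1/4*x*y**2 - 5/8*y**2*z + 99/8*x*y + 25/16*y**2 - 65/8*y*z + 29/4*x + 335/16*y - 5/2*z + 65/8 to the basis.

S(f_2,f_3): lcm = x*z**2. S = -5/2*z**3 - x**2 + 1/4*y*z + 13/4*z.
  reduce S modulo (f_1, f_2, f_3, g_4):
  remainder -x**2 + 1/4*y*z - 25/4*x - 5/8*y + 13/4*z - 65/8 ≠ 0; add g_5 = -x**2 + 1/4*y*z - 25/4*x - 5/8*y + 13/4*z - 65/8 to the basis.

S(f_1,g_4): lcm = x**2*y**2. S = -5/2*x*y**2*z + 99/2*x**2*y + 25/4*x*y**2 - 65/2*x*y*z + 29*x**2 + 325/4*x*y - 10*x*z - y*z + 65/2*x - 5/2*y.
  reduce S modulo (f_1, f_2, f_3, g_4, g_5):
  remainder 5/8*y**3 - 125/4*y**2*z + 3125/4*x*y + 755/8*y**2 - 400*y*z + 725/2*x + 9075/8*y + 75/4*z + 2615/8 ≠ 0; add g_6 = 5/8*y**3 - 125/4*y**2*z + 3125/4*x*y + 755/8*y**2 - 400*y*z + 725/2*x + 9075/8*y + 75/4*z + 2615/8 to the basis.

S(f_2,g_4): lcm = x*y**2*z. S = -5*y**2*z**2 + 99/2*x*y*z + 1/4*y**3 + 25/4*y**2*z - 65/2*y*z**2 + 29*x*z + 13/4*y**2 + 335/4*y*z - 10*z**2 + 65/2*z.
  reduce S modulo (f_1, f_2, f_3, g_4, g_5, g_6):
  remainder 25/4*y**2*z - 625/4*x*y - 125/8*y**2 + 325/4*y*z - 125/2*x - 1625/8*y - 25*z - 125/2 ≠ 0; add g_7 = 25/4*y**2*z - 625/4*x*y - 125/8*y**2 + 325/4*y*z - 125/2*x - 1625/8*y - 25*z - 125/2 to the basis.

The other S-polynomials (S(f_1,f_3), S(f_3,g_4), S(f_1,g_5), S(f_2,g_5), S(f_3,g_5), S(g_4,g_5), S(f_1,g_6), S(f_2,g_6), S(f_3,g_6), S(g_4,g_6), S(g_5,g_6), S(f_1,g_7), S(f_2,g_7), S(f_3,g_7), S(g_4,g_7), S(g_5,g_7), S(g_6,g_7)) all reduce to 0 modulo the current basis, so we have a Gröbner basis.
Inter-reduce: drop elements whose leading term is divisible by another's, tail-reduce, and make monic.
Reduced Gröbner basis: {x*y**2 + 13*x*y - 4*x - 5/2*y + 20*z - 15/2, y**3 + 26*y**2 + 10*y*z + 80*x + 190*y - 170*z + 23, y**2*z - 25*x*y - 5/2*y**2 + 13*y*z - 10*x - 65/2*y - 4*z - 10, x**2 - 1/4*y*z + 25/4*x + 5/8*y - 13/4*z + 65/8, x*z + 5/2*x + 1/4*y + 13/4, z**2 + x}.

Buchberger on the second generating set:
h_1 = -40*z**2 - 40*x, LT = z**2.
h_2 = 16*x**2*y - 40*x - 16*z - 40, LT = x**2*y.
h_3 = -8*x**2*y + 8*x*z - 20*z**2 + 20*x + 2*y + 8*z + 46, LT = x**2*y.

S(h_2,h_3): lcm = x**2*y. S = x*z - 5/2*z**2 + 1/4*y + 13/4.
  reduce S modulo (h_1, h_2, h_3):
  remainder x*z + 5/2*x + 1/4*y + 13/4 ≠ 0; add k_4 = x*z + 5/2*x + 1/4*y + 13/4 to the basis.

S(h_1,k_4): lcm = x*z**2. S = x**2 - 5/2*x*z - 1/4*y*z - 13/4*z.
  reduce S modulo (h_1, h_2, h_3, k_4):
  remainder x**2 - 1/4*y*z + 25/4*x + 5/8*y - 13/4*z + 65/8 ≠ 0; add k_5 = x**2 - 1/4*y*z + 25/4*x + 5/8*y - 13/4*z + 65/8 to the basis.

S(h_2,k_4): lcm = x**2*y*z. S = -5/2*x**2*y - 1/4*x*y**2 - 13/4*x*y - 5/2*x*z - z**2 - 5/2*z.
  reduce S modulo (h_1, h_2, h_3, k_4, k_5):
  remainder -1/4*x*y**2 - 13/4*x*y + x + 5/8*y - 5*z + 15/8 ≠ 0; add k_6 = -1/4*x*y**2 - 13/4*x*y + x + 5/8*y - 5*z + 15/8 to the basis.

S(h_2,k_5): lcm = x**2*y. S = 1/4*y**2*z - 25/4*x*y - 5/8*y**2 + 13/4*y*z - 5/2*x - 65/8*y - z - 5/2.
  reduce S modulo (h_1, h_2, h_3, k_4, k_5, k_6):
  remainder 1/4*y**2*z - 25/4*x*y - 5/8*y**2 + 13/4*y*z - 5/2*x - 65/8*y - z - 5/2 ≠ 0; add k_7 = 1/4*y**2*z - 25/4*x*y - 5/8*y**2 + 13/4*y*z - 5/2*x - 65/8*y - z - 5/2 to the basis.

S(k_4,k_6): lcm = x*y**2*z. S = 5/2*x*y**2 - 13*x*y*z + 1/4*y**3 + 4*x*z + 13/4*y**2 + 5/2*y*z - 20*z**2 + 15/2*z.
  reduce S modulo (h_1, h_2, h_3, k_4, k_5, k_6, k_7):
  remainder 1/4*y**3 + 13/2*y**2 + 5/2*y*z + 20*x + 95/2*y - 85/2*z + 23/4 ≠ 0; add k_8 = 1/4*y**3 + 13/2*y**2 + 5/2*y*z + 20*x + 95/2*y - 85/2*z + 23/4 to the basis.

The other S-polynomials (S(h_1,h_2), S(h_1,h_3), S(h_3,k_4), S(h_1,k_5), S(h_3,k_5), S(k_4,k_5), S(h_1,k_6), S(h_2,k_6), S(h_3,k_6), S(k_5,k_6), S(h_1,k_7), S(h_2,k_7), S(h_3,k_7), S(k_4,k_7), S(k_5,k_7), S(k_6,k_7), S(h_1,k_8), S(h_2,k_8), S(h_3,k_8), S(k_4,k_8), S(k_5,k_8), S(k_6,k_8), S(k_7,k_8)) all reduce to 0 modulo the current basis, so we have a Gröbner basis.
Inter-reduce: drop elements whose leading term is divisible by another's, tail-reduce, and make monic.
Reduced Gröbner basis: {x*y**2 + 13*x*y - 4*x - 5/2*y + 20*z - 15/2, y**3 + 26*y**2 + 10*y*z + 80*x + 190*y - 170*z + 23, y**2*z - 25*x*y - 5/2*y**2 + 13*y*z - 10*x - 65/2*y - 4*z - 10, x**2 - 1/4*y*z + 25/4*x + 5/8*y - 13/4*z + 65/8, x*z + 5/2*x + 1/4*y + 13/4, z**2 + x}.

Same reduced basis, so the two generating sets span the same ideal.

Yes, the ideals are equal.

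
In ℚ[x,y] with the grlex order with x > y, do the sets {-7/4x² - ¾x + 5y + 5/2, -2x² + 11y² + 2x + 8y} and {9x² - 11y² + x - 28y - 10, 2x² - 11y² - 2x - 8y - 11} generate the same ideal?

For a fixed monomial order, each ideal has a unique reduced Gröbner basis; comparing bases decides equality.
Buchberger on the first generating set:
f_1 = -7/4x² - ¾x + 5y + 5/2, LT = x².
f_2 = -2x² + 11y² + 2x + 8y, LT = x².

S(f_1,f_2): lcm = x². S = 11/2y² + 10/7x + 8/7y - 10/7.
  leading term y²: no divisor's leading term divides it; move 11/2y² to the remainder.
  leading term x: no divisor's leading term divides it; move 10/7x to the remainder.
  leading term y: no divisor's leading term divides it; move 8/7y to the remainder.
  leading term 1: no divisor's leading term divides it; move -10/7 to the remainder.
  remainder 11/2y² + 10/7x + 8/7y - 10/7 ≠ 0; add g_3 = 11/2y² + 10/7x + 8/7y - 10/7 to the basis.

The other S-polynomials (S(f_1,g_3), S(f_2,g_3)) all reduce to 0 modulo the current basis, so we have a Gröbner basis.
Inter-reduce: drop elements whose leading term is divisible by another's, tail-reduce, and make monic.
Reduced Gröbner basis: {x² + 3/7x - 20/7y - 10/7, y² + 20/77x + 16/77y - 20/77}.

Buchberger on the second generating set:
h_1 = 9x² - 11y² + x - 28y - 10, LT = x².
h_2 = 2x² - 11y² - 2x - 8y - 11, LT = x².

S(h_1,h_2): lcm = x². S = 77/18y² + 10/9x + 8/9y + 79/18.
  leading term y²: no divisor's leading term divides it; move 77/18y² to the remainder.
  leading term x: no divisor's leading term divides it; move 10/9x to the remainder.
  leading term y: no divisor's leading term divides it; move 8/9y to the remainder.
  leading term 1: no divisor's leading term divides it; move 79/18 to the remainder.
  remainder 77/18y² + 10/9x + 8/9y + 79/18 ≠ 0; add k_3 = 77/18y² + 10/9x + 8/9y + 79/18 to the basis.

The other S-polynomials (S(h_1,k_3), S(h_2,k_3)) all reduce to 0 modulo the current basis, so we have a Gröbner basis.
Inter-reduce: drop elements whose leading term is divisible by another's, tail-reduce, and make monic.
Reduced Gröbner basis: {x² + 3/7x - 20/7y + 1/7, y² + 20/77x + 16/77y + 79/77}.

These differ, so the ideals are not equal.

No, the ideals differ.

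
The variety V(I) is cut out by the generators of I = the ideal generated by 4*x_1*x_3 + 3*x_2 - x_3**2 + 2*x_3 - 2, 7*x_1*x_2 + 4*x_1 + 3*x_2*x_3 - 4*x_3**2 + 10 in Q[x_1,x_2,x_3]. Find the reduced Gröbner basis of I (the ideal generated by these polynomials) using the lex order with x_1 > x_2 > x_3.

G = {x_1*x_2 + 4/7*x_1 + 3/7*x_2*x_3 - 4/7*x_3**2 + 10/7, x_1*x_3 + 3/4*x_2 - 1/4*x_3**2 + 1/2*x_3 - 1/2, x_2**2 - 19/21*x_2*x_3**2 + 2/3*x_2*x_3 - 2/21*x_2 + 16/21*x_3**3 - 4/21*x_3**2 - 32/21*x_3 - 8/21}

f_1 = 4*x_1*x_3 + 3*x_2 - x_3**2 + 2*x_3 - 2, LT = x_1*x_3.
f_2 = 7*x_1*x_2 + 4*x_1 + 3*x_2*x_3 - 4*x_3**2 + 10, LT = x_1*x_2.

S(f_1,f_2): lcm = x_1*x_2*x_3. S = -4/7*x_1*x_3 + 3/4*x_2**2 - 19/28*x_2*x_3**2 + 1/2*x_2*x_3 - 1/2*x_2 + 4/7*x_3**3 - 10/7*x_3.
  reduce S modulo (f_1, f_2):
  remainder 3/4*x_2**2 - 19/28*x_2*x_3**2 + 1/2*x_2*x_3 - 1/14*x_2 + 4/7*x_3**3 - 1/7*x_3**2 - 8/7*x_3 - 2/7 ≠ 0; add g_3 = 3/4*x_2**2 - 19/28*x_2*x_3**2 + 1/2*x_2*x_3 - 1/14*x_2 + 4/7*x_3**3 - 1/7*x_3**2 - 8/7*x_3 - 2/7 to the basis.

The other S-polynomials (S(f_1,g_3), S(f_2,g_3)) all reduce to 0 modulo the current basis, so we have a Gröbner basis.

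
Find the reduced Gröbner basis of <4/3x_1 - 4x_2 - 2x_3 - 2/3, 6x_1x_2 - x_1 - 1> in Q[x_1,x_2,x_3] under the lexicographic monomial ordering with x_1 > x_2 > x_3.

The reduced Gröbner basis is the canonical form of the ideal for this ordering.

f_1 = 4/3x_1 - 4x_2 - 2x_3 - 2/3, LT = x_1.
f_2 = 6x_1x_2 - x_1 - 1, LT = x_1x_2.

S(f_1,f_2): lcm = x_1x_2. S = 1/6x_1 - 3x_2^2 - 3/2x_2x_3 - 1/2x_2 + 1/6.
  leading term x_1: subtract (1/8)·f_1 from 1/6x_1 - 3x_2^2 - 3/2x_2x_3 - 1/2x_2 + 1/6 → -3x_2^2 - 3/2x_2x_3 + 1/4x_3 + 1/4
  leading term x_2^2: no divisor's leading term divides it; move -3x_2^2 to the remainder.
  leading term x_2x_3: no divisor's leading term divides it; move -3/2x_2x_3 to the remainder.
  leading term x_3: no divisor's leading term divides it; move 1/4x_3 to the remainder.
  leading term 1: no divisor's leading term divides it; move 1/4 to the remainder.
  remainder -3x_2^2 - 3/2x_2x_3 + 1/4x_3 + 1/4 ≠ 0; add g_3 = -3x_2^2 - 3/2x_2x_3 + 1/4x_3 + 1/4 to the basis.

The other S-polynomials (S(f_1,g_3), S(f_2,g_3)) all reduce to 0 modulo the current basis, so we have a Gröbner basis.
Inter-reduce: drop elements whose leading term is divisible by another's, tail-reduce, and make monic.

G = {x_1 - 3x_2 - 3/2x_3 - 1/2, x_2^2 + 1/2x_2x_3 - 1/12x_3 - 1/12}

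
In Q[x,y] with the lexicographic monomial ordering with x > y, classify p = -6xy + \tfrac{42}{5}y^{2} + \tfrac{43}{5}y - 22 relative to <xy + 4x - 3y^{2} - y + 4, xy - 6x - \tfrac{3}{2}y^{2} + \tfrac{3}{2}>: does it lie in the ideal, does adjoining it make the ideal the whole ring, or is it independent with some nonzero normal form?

First compute the reduced Gröbner basis of I by Buchberger's algorithm.
f_1 = xy + 4x - 3y^{2} - y + 4, LT = xy.
f_2 = xy - 6x - \tfrac{3}{2}y^{2} + \tfrac{3}{2}, LT = xy.

S(f_1,f_2): lcm = xy. S = 10x - \tfrac{3}{2}y^{2} - y + \tfrac{5}{2}.
  reduce S modulo (f_1, f_2):
  remainder 10x - \tfrac{3}{2}y^{2} - y + \tfrac{5}{2} ≠ 0; add h_3 = 10x - \tfrac{3}{2}y^{2} - y + \tfrac{5}{2} to the basis.

S(f_1,h_3): lcm = xy. S = 4x + \tfrac{3}{20}y^{3} - \tfrac{29}{10}y^{2} - \tfrac{5}{4}y + 4.
  reduce S modulo (f_1, f_2, h_3):
  remainder \tfrac{3}{20}y^{3} - \tfrac{23}{10}y^{2} - \tfrac{17}{20}y + 3 ≠ 0; add h_4 = \tfrac{3}{20}y^{3} - \tfrac{23}{10}y^{2} - \tfrac{17}{20}y + 3 to the basis.

The other S-polynomials (S(f_2,h_3), S(f_1,h_4), S(f_2,h_4), S(h_3,h_4)) all reduce to 0 modulo the current basis, so we have a Gröbner basis.
Inter-reduce: drop elements whose leading term is divisible by another's, tail-reduce, and make monic.
Reduced Gröbner basis: {x - \tfrac{3}{20}y^{2} - \tfrac{1}{10}y + \tfrac{1}{4}, y^{3} - \tfrac{46}{3}y^{2} - \tfrac{17}{3}y + 20}.
Label its elements g_1 = x - \tfrac{3}{20}y^{2} - \tfrac{1}{10}y + \tfrac{1}{4}, g_2 = y^{3} - \tfrac{46}{3}y^{2} - \tfrac{17}{3}y + 20.

Reduce p = -6xy + \tfrac{42}{5}y^{2} + \tfrac{43}{5}y - 22 modulo G:
  leading term xy: subtract (-6y)·g_1 from -6xy + \tfrac{42}{5}y^{2} + \tfrac{43}{5}y - 22 → -\tfrac{9}{10}y^{3} + \tfrac{39}{5}y^{2} + \tfrac{101}{10}y - 22
  leading term y^{3}: subtract (-\tfrac{9}{10})·g_2 from -\tfrac{9}{10}y^{3} + \tfrac{39}{5}y^{2} + \tfrac{101}{10}y - 22 → -6y^{2} + 5y - 4
  leading term y^{2}: no divisor's leading term divides it; move -6y^{2} to the remainder.
  leading term y: no divisor's leading term divides it; move 5y to the remainder.
  leading term 1: no divisor's leading term divides it; move -4 to the remainder.
  normal form = -6y^{2} + 5y - 4.
The normal form is nonzero, so p ∉ I. Since p minus its normal form lies in I, I + (p) = I + (r) where r = -6y^{2} + 5y - 4; decide whether this ideal is the whole ring.
Run Buchberger on G together with r (pairs among the g_i already reduce to 0 since G is a Gröbner basis):
g_1 = x - \tfrac{3}{20}y^{2} - \tfrac{1}{10}y + \tfrac{1}{4}, LT = x.
g_2 = y^{3} - \tfrac{46}{3}y^{2} - \tfrac{17}{3}y + 20, LT = y^{3}.
r = -6y^{2} + 5y - 4, LT = y^{2}.

S(g_2,r): lcm = y^{3}. S = -\tfrac{29}{2}y^{2} - \tfrac{19}{3}y + 20.
  reduce S modulo (g_1, g_2, r):
  remainder -\tfrac{221}{12}y + \tfrac{89}{3} ≠ 0; add m_4 = -\tfrac{221}{12}y + \tfrac{89}{3} to the basis.

S(g_2,m_4): lcm = y^{3}. S = -\tfrac{9098}{663}y^{2} - \tfrac{17}{3}y + 20.
  reduce S modulo (g_1, g_2, r, m_4):
  remainder \tfrac{703000}{439569} ≠ 0; add m_5 = \tfrac{703000}{439569} to the basis.

The other S-polynomials (S(g_1,g_2), S(g_1,r), S(g_1,m_4), S(r,m_4), S(g_1,m_5), S(g_2,m_5), S(r,m_5), S(m_4,m_5)) all reduce to 0 modulo the current basis, so we have a Gröbner basis.
Inter-reduce: drop elements whose leading term is divisible by another's, tail-reduce, and make monic.
Reduced Gröbner basis: {1}.
The reduced Gröbner basis of I + (p) is {1}: the ideal is the whole ring, so the enlarged system has no common solution — adjoining p is inconsistent.

Adjoining -6xy + \tfrac{42}{5}y^{2} + \tfrac{43}{5}y - 22 makes the ideal the whole ring: the system is inconsistent.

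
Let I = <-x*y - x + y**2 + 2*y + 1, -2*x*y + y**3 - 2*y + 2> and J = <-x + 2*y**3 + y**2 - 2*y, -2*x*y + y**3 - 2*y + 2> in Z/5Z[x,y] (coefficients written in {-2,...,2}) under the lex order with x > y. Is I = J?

Two ideals are equal iff their reduced Gröbner bases coincide (the reduced basis is unique for a fixed ordering).
Buchberger on the first generating set:
f_1 = -x*y - x + y**2 + 2*y + 1, LT = x*y.
f_2 = -2*x*y + y**3 - 2*y + 2, LT = x*y.

S(f_1,f_2): lcm = x*y. S = x - 2*y**3 - y**2 + 2*y.
  leading term x: no divisor's leading term divides it; move x to the remainder.
  leading term y**3: no divisor's leading term divides it; move -2*y**3 to the remainder.
  leading term y**2: no divisor's leading term divides it; move -y**2 to the remainder.
  leading term y: no divisor's leading term divides it; move 2*y to the remainder.
  remainder x - 2*y**3 - y**2 + 2*y ≠ 0; add g_3 = x - 2*y**3 - y**2 + 2*y to the basis.

S(f_1,g_3): lcm = x*y. S = x + 2*y**4 + y**3 + 2*y**2 - 2*y - 1.
  leading term x: subtract (1)·g_3 from x + 2*y**4 + y**3 + 2*y**2 - 2*y - 1 → 2*y**4 - 2*y**3 - 2*y**2 + y - 1
  leading term y**4: no divisor's leading term divides it; move 2*y**4 to the remainder.
  leading term y**3: no divisor's leading term divides it; move -2*y**3 to the remainder.
  leading term y**2: no divisor's leading term divides it; move -2*y**2 to the remainder.
  leading term y: no divisor's leading term divides it; move y to the remainder.
  leading term 1: no divisor's leading term divides it; move -1 to the remainder.
  remainder 2*y**4 - 2*y**3 - 2*y**2 + y - 1 ≠ 0; add g_4 = 2*y**4 - 2*y**3 - 2*y**2 + y - 1 to the basis.

The other S-polynomials (S(f_2,g_3), S(f_1,g_4), S(f_2,g_4), S(g_3,g_4)) all reduce to 0 modulo the current basis, so we have a Gröbner basis.
Inter-reduce: drop elements whose leading term is divisible by another's, tail-reduce, and make monic.
Reduced Gröbner basis: {x - 2*y**3 - y**2 + 2*y, y**4 - y**3 - y**2 - 2*y + 2}.

Buchberger on the second generating set:
h_1 = -x + 2*y**3 + y**2 - 2*y, LT = x.
h_2 = -2*x*y + y**3 - 2*y + 2, LT = x*y.

S(h_1,h_2): lcm = x*y. S = -2*y**4 + 2*y**3 + 2*y**2 - y + 1.
  leading term y**4: no divisor's leading term divides it; move -2*y**4 to the remainder.
  leading term y**3: no divisor's leading term divides it; move 2*y**3 to the remainder.
  leading term y**2: no divisor's leading term divides it; move 2*y**2 to the remainder.
  leading term y: no divisor's leading term divides it; move -y to the remainder.
  leading term 1: no divisor's leading term divides it; move 1 to the remainder.
  remainder -2*y**4 + 2*y**3 + 2*y**2 - y + 1 ≠ 0; add k_3 = -2*y**4 + 2*y**3 + 2*y**2 - y + 1 to the basis.

The other S-polynomials (S(h_1,k_3), S(h_2,k_3)) all reduce to 0 modulo the current basis, so we have a Gröbner basis.
Inter-reduce: drop elements whose leading term is divisible by another's, tail-reduce, and make monic.
Reduced Gröbner basis: {x - 2*y**3 - y**2 + 2*y, y**4 - y**3 - y**2 - 2*y + 2}.

These coincide, so the ideals are equal.
The choice of monomial ordering does not affect the verdict — as long as both bases are computed under the same ordering, their equality decides ideal equality.

Yes, the ideals are equal.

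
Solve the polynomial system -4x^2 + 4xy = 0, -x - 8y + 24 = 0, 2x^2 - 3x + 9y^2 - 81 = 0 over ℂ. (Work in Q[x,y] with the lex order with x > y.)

{(0, 3)}

Compute a lex Gröbner basis by Buchberger's algorithm.
f_1 = -4x^2 + 4xy, LT = x^2.
f_2 = -x - 8y + 24, LT = x.
f_3 = 2x^2 - 3x + 9y^2 - 81, LT = x^2.

S(f_1,f_2): lcm = x^2. S = -9xy + 24x.
  leading term xy: subtract (9y)·f_2 from -9xy + 24x → 24x + 72y^2 - 216y
  leading term x: subtract (-24)·f_2 from 24x + 72y^2 - 216y → 72y^2 - 408y + 576
  leading term y^2: no divisor's leading term divides it; move 72y^2 to the remainder.
  leading term y: no divisor's leading term divides it; move -408y to the remainder.
  leading term 1: no divisor's leading term divides it; move 576 to the remainder.
  remainder 72y^2 - 408y + 576 ≠ 0; add h_4 = 72y^2 - 408y + 576 to the basis.

S(f_1,f_3): lcm = x^2. S = -xy + 3/2x - 9/2y^2 + 81/2.
  leading term xy: subtract (y)·f_2 from -xy + 3/2x - 9/2y^2 + 81/2 → 3/2x + 7/2y^2 - 24y + 81/2
  leading term x: subtract (-3/2)·f_2 from 3/2x + 7/2y^2 - 24y + 81/2 → 7/2y^2 - 36y + 153/2
  leading term y^2: subtract (7/144)·h_4 from 7/2y^2 - 36y + 153/2 → -97/6y + 97/2
  leading term y: no divisor's leading term divides it; move -97/6y to the remainder.
  leading term 1: no divisor's leading term divides it; move 97/2 to the remainder.
  remainder -97/6y + 97/2 ≠ 0; add h_5 = -97/6y + 97/2 to the basis.

The other S-polynomials (S(f_2,f_3), S(f_1,h_4), S(f_2,h_4), S(f_3,h_4), S(f_1,h_5), S(f_2,h_5), S(f_3,h_5), S(h_4,h_5)) all reduce to 0 modulo the current basis, so we have a Gröbner basis.
Inter-reduce: drop elements whose leading term is divisible by another's, tail-reduce, and make monic.
Reduced Gröbner basis: {x, y - 3}.

From the last basis element, y - 3 = 0, so y takes values in {3}. Each choice, substituted upward through the basis, yields the corresponding point(s) of the solution set.
  y = 3: the earlier basis element becomes x = 0, giving x = 0 — point (0, 3).
Substituting each solution back into the original system confirms all equations vanish.
This is the nonlinear analogue of row-reducing a linear system.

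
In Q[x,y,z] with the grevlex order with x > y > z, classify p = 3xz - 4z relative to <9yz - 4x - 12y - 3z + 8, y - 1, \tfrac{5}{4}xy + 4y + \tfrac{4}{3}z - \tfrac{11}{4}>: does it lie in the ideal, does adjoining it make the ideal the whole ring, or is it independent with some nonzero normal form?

3xz - 4z lies in I (it reduces to 0).

First compute the reduced Gröbner basis of I by Buchberger's algorithm.
f_1 = 9yz - 4x - 12y - 3z + 8, LT = yz.
f_2 = y - 1, LT = y.
f_3 = \tfrac{5}{4}xy + 4y + \tfrac{4}{3}z - \tfrac{11}{4}, LT = xy.

S(f_1,f_2): lcm = yz. S = -\tfrac{4}{9}x - \tfrac{4}{3}y + \tfrac{2}{3}z + \tfrac{8}{9}.
  reduce S modulo (f_1, f_2, f_3):
  remainder -\tfrac{4}{9}x + \tfrac{2}{3}z - \tfrac{4}{9} ≠ 0; add h_4 = -\tfrac{4}{9}x + \tfrac{2}{3}z - \tfrac{4}{9} to the basis.

S(f_1,f_3): lcm = xyz. S = -\tfrac{4}{9}x^{2} - \tfrac{4}{3}xy - \tfrac{1}{3}xz - \tfrac{16}{5}yz - \tfrac{16}{15}z^{2} + \tfrac{8}{9}x + \tfrac{11}{5}z.
  reduce S modulo (f_1, f_2, f_3, h_4):
  remainder -\tfrac{77}{30}z^{2} ≠ 0; add h_5 = -\tfrac{77}{30}z^{2} to the basis.

S(f_2,f_3): lcm = xy. S = -x - \tfrac{16}{5}y - \tfrac{16}{15}z + \tfrac{11}{5}.
  reduce S modulo (f_1, f_2, f_3, h_4, h_5):
  remainder -\tfrac{77}{30}z ≠ 0; add h_6 = -\tfrac{77}{30}z to the basis.

The other S-polynomials (S(f_1,h_4), S(f_2,h_4), S(f_3,h_4), S(f_1,h_5), S(f_2,h_5), S(f_3,h_5), S(h_4,h_5), S(f_1,h_6), S(f_2,h_6), S(f_3,h_6), S(h_4,h_6), S(h_5,h_6)) all reduce to 0 modulo the current basis, so we have a Gröbner basis.
Inter-reduce: drop elements whose leading term is divisible by another's, tail-reduce, and make monic.
Reduced Gröbner basis: {x + 1, y - 1, z}.
Label its elements g_1 = x + 1, g_2 = y - 1, g_3 = z.

Reduce p = 3xz - 4z modulo G:
  leading term xz: subtract (3z)·g_1 from 3xz - 4z → -7z
  leading term z: subtract (-7)·g_3 from -7z → 0
  normal form = 0.
Since the normal form is 0, p ∈ I.

The remainder on division by a Gröbner basis is unique — it is the normal form.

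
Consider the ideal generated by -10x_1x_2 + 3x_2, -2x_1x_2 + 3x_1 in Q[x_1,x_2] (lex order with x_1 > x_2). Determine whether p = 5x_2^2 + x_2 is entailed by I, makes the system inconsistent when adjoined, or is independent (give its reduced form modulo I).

First compute the reduced Gröbner basis of I by Buchberger's algorithm.
f_1 = -10x_1x_2 + 3x_2, LT = x_1x_2.
f_2 = -2x_1x_2 + 3x_1, LT = x_1x_2.

S(f_1,f_2): lcm = x_1x_2. S = 3/2x_1 - 3/10x_2.
  reduce S modulo (f_1, f_2):
  remainder 3/2x_1 - 3/10x_2 ≠ 0; add h_3 = 3/2x_1 - 3/10x_2 to the basis.

S(f_1,h_3): lcm = x_1x_2. S = 1/5x_2^2 - 3/10x_2.
  reduce S modulo (f_1, f_2, h_3):
  remainder 1/5x_2^2 - 3/10x_2 ≠ 0; add h_4 = 1/5x_2^2 - 3/10x_2 to the basis.

The other S-polynomials (S(f_2,h_3), S(f_1,h_4), S(f_2,h_4), S(h_3,h_4)) all reduce to 0 modulo the current basis, so we have a Gröbner basis.
Inter-reduce: drop elements whose leading term is divisible by another's, tail-reduce, and make monic.
Reduced Gröbner basis: {x_1 - 1/5x_2, x_2^2 - 3/2x_2}.
Label its elements g_1 = x_1 - 1/5x_2, g_2 = x_2^2 - 3/2x_2.

Reduce p = 5x_2^2 + x_2 modulo G:
  leading term x_2^2: subtract (5)·g_2 from 5x_2^2 + x_2 → 17/2x_2
  leading term x_2: no divisor's leading term divides it; move 17/2x_2 to the remainder.
  normal form = 17/2x_2.
The normal form is nonzero, so p ∉ I. Since p minus its normal form lies in I, I + (p) = I + (r) where r = 17/2x_2; decide whether this ideal is the whole ring.
Run Buchberger on G together with r (pairs among the g_i already reduce to 0 since G is a Gröbner basis):
g_1 = x_1 - 1/5x_2, LT = x_1.
g_2 = x_2^2 - 3/2x_2, LT = x_2^2.
r = 17/2x_2, LT = x_2.

The S-polynomials (S(g_1,g_2), S(g_1,r), S(g_2,r)) all reduce to 0 modulo the current basis, so we have a Gröbner basis.
Inter-reduce: drop elements whose leading term is divisible by another's, tail-reduce, and make monic.
Reduced Gröbner basis: {x_1, x_2}.
The reduced Gröbner basis of I + (p) is {x_1, x_2} ≠ {1}, a proper ideal, so the enlarged system stays consistent: p is independent of I, with normal form 17/2x_2.

5x_2^2 + x_2 is independent of I; its normal form modulo I is 17/2x_2.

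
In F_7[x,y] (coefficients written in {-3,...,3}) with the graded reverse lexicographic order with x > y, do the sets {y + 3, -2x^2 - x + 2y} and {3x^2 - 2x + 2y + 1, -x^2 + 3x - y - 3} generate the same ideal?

No, the ideals differ.

Since reduced Gröbner bases are canonical representatives of ideals under a given ordering, it suffices to compute and compare them.
Buchberger on the first generating set:
f_1 = y + 3, LT = y.
f_2 = -2x^2 - x + 2y, LT = x^2.

S(f_1,f_2): leading monomials are coprime, so the S-polynomial reduces to 0 (Buchberger's first criterion).
Every S-polynomial of the final basis reduces to 0, so we have a Gröbner basis.
Inter-reduce: drop elements whose leading term is divisible by another's, tail-reduce, and make monic.
Reduced Gröbner basis: {x^2 - 3x + 3, y + 3}.

Buchberger on the second generating set:
h_1 = 3x^2 - 2x + 2y + 1, LT = x^2.
h_2 = -x^2 + 3x - y - 3, LT = x^2.

S(h_1,h_2): lcm = x^2. S = 2y + 2.
  leading term y: no divisor's leading term divides it; move 2y to the remainder.
  leading term 1: no divisor's leading term divides it; move 2 to the remainder.
  remainder 2y + 2 ≠ 0; add k_3 = 2y + 2 to the basis.

S(h_1,k_3): leading monomials are coprime, so the S-polynomial reduces to 0 (Buchberger's first criterion).
S(h_2,k_3): leading monomials are coprime, so the S-polynomial reduces to 0 (Buchberger's first criterion).
Every S-polynomial of the final basis reduces to 0, so we have a Gröbner basis.
Inter-reduce: drop elements whose leading term is divisible by another's, tail-reduce, and make monic.
Reduced Gröbner basis: {x^2 - 3x + 2, y + 1}.

Since the reduced bases disagree, the two ideals are not the same.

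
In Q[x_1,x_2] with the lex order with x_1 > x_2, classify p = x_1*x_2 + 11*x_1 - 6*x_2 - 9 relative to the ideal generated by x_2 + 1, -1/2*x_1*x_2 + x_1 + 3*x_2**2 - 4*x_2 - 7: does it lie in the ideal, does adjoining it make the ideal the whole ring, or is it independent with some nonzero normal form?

Adjoining x_1*x_2 + 11*x_1 - 6*x_2 - 9 makes the ideal the whole ring: the system is inconsistent.

First compute the reduced Gröbner basis of I by Buchberger's algorithm.
f_1 = x_2 + 1, LT = x_2.
f_2 = -1/2*x_1*x_2 + x_1 + 3*x_2**2 - 4*x_2 - 7, LT = x_1*x_2.

S(f_1,f_2): lcm = x_1*x_2. S = 3*x_1 + 6*x_2**2 - 8*x_2 - 14.
  leading term x_1: no divisor's leading term divides it; move 3*x_1 to the remainder.
  leading term x_2**2: subtract (6*x_2)·f_1 from 6*x_2**2 - 8*x_2 - 14 → -14*x_2 - 14
  leading term x_2: subtract (-14)·f_1 from -14*x_2 - 14 → 0
  remainder 3*x_1 ≠ 0; add h_3 = 3*x_1 to the basis.

The other S-polynomials (S(f_1,h_3), S(f_2,h_3)) all reduce to 0 modulo the current basis, so we have a Gröbner basis.
Inter-reduce: drop elements whose leading term is divisible by another's, tail-reduce, and make monic.
Reduced Gröbner basis: {x_1, x_2 + 1}.
Label its elements g_1 = x_1, g_2 = x_2 + 1.

Reduce p = x_1*x_2 + 11*x_1 - 6*x_2 - 9 modulo G:
  leading term x_1*x_2: subtract (x_2)·g_1 from x_1*x_2 + 11*x_1 - 6*x_2 - 9 → 11*x_1 - 6*x_2 - 9
  leading term x_1: subtract (11)·g_1 from 11*x_1 - 6*x_2 - 9 → -6*x_2 - 9
  leading term x_2: subtract (-6)·g_2 from -6*x_2 - 9 → -3
  leading term 1: no divisor's leading term divides it; move -3 to the remainder.
  normal form = -3.
The normal form is nonzero, so p ∉ I. Since p minus its normal form lies in I, I + (p) = I + (r) where r = -3; decide whether this ideal is the whole ring.
Here r = -3 is a nonzero constant, hence a unit: 1 ∈ I + (p), the Gröbner basis of I + (p) is {1}, and the enlarged system has no common solution — adjoining p is inconsistent.

The remainder on division by a Gröbner basis is unique — it is the normal form.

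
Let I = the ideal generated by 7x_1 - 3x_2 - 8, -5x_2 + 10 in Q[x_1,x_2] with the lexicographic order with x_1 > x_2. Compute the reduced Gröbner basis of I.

G = {x_1 - 2, x_2 - 2}

f_1 = 7x_1 - 3x_2 - 8, LT = x_1.
f_2 = -5x_2 + 10, LT = x_2.

The S-polynomials (S(f_1,f_2)) all reduce to 0 modulo the current basis, so we have a Gröbner basis.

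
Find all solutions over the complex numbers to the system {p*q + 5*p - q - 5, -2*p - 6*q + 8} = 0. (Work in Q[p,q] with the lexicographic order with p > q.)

{(19, -5), (1, 1)}

Compute a lex Gröbner basis by Buchberger's algorithm.
f_1 = p*q + 5*p - q - 5, LT = p*q.
f_2 = -2*p - 6*q + 8, LT = p.

S(f_1,f_2): lcm = p*q. S = 5*p - 3*q**2 + 3*q - 5.
  leading term p: subtract (-5/2)·f_2 from 5*p - 3*q**2 + 3*q - 5 → -3*q**2 - 12*q + 15
  leading term q**2: no divisor's leading term divides it; move -3*q**2 to the remainder.
  leading term q: no divisor's leading term divides it; move -12*q to the remainder.
  leading term 1: no divisor's leading term divides it; move 15 to the remainder.
  remainder -3*q**2 - 12*q + 15 ≠ 0; add h_3 = -3*q**2 - 12*q + 15 to the basis.

S(f_1,h_3): lcm = p*q**2. S = p*q + 5*p - q**2 - 5*q.
  leading term p*q: subtract (1)·f_1 from p*q + 5*p - q**2 - 5*q → -q**2 - 4*q + 5
  leading term q**2: subtract (1/3)·h_3 from -q**2 - 4*q + 5 → 0
  remainder 0.

S(f_2,h_3): leading monomials are coprime, so the S-polynomial reduces to 0 (Buchberger's first criterion).
Every S-polynomial of the final basis reduces to 0, so we have a Gröbner basis.
Inter-reduce: drop elements whose leading term is divisible by another's, tail-reduce, and make monic.
Reduced Gröbner basis: {p + 3*q - 4, q**2 + 4*q - 5}.

A lex Gröbner basis eliminates variables successively. Here q**2 + 4*q - 5 depends only on q, with roots {-5, 1}; lifting each root through the earlier basis elements recovers the full solutions.
  q = -5: the earlier basis element becomes p - 19 = 0, giving p = 19 — point (19, -5).
  q = 1: the earlier basis element becomes p - 1 = 0, giving p = 1 — point (1, 1).
A lex Gröbner basis triangularizes the system, enabling back-substitution.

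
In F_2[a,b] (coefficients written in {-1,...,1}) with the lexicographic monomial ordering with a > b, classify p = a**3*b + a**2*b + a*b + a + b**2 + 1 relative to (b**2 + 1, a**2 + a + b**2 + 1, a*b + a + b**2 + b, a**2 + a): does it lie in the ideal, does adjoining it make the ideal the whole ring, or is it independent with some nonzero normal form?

a**3*b + a**2*b + a*b + a + b**2 + 1 is independent of I; its normal form modulo I is b + 1.

First compute the reduced Gröbner basis of I by Buchberger's algorithm.
f_1 = b**2 + 1, LT = b**2.
f_2 = a**2 + a + b**2 + 1, LT = a**2.
f_3 = a*b + a + b**2 + b, LT = a*b.
f_4 = a**2 + a, LT = a**2.

The S-polynomials (S(f_1,f_2), S(f_1,f_3), S(f_1,f_4), S(f_2,f_3), S(f_2,f_4), S(f_3,f_4)) all reduce to 0 modulo the current basis, so we have a Gröbner basis.
Inter-reduce: drop elements whose leading term is divisible by another's, tail-reduce, and make monic.
Reduced Gröbner basis: {a**2 + a, a*b + a + b + 1, b**2 + 1}.
Label its elements g_1 = a**2 + a, g_2 = a*b + a + b + 1, g_3 = b**2 + 1.

Reduce p = a**3*b + a**2*b + a*b + a + b**2 + 1 modulo G:
  leading term a**3*b: subtract (a*b)·g_1 from a**3*b + a**2*b + a*b + a + b**2 + 1 → a*b + a + b**2 + 1
  leading term a*b: subtract (1)·g_2 from a*b + a + b**2 + 1 → b**2 + b
  leading term b**2: subtract (1)·g_3 from b**2 + b → b + 1
  leading term b: no divisor's leading term divides it; move b to the remainder.
  leading term 1: no divisor's leading term divides it; move 1 to the remainder.
  normal form = b + 1.
The normal form is nonzero, so p ∉ I. Since p minus its normal form lies in I, I + (p) = I + (r) where r = b + 1; decide whether this ideal is the whole ring.
Run Buchberger on G together with r (pairs among the g_i already reduce to 0 since G is a Gröbner basis):
g_1 = a**2 + a, LT = a**2.
g_2 = a*b + a + b + 1, LT = a*b.
g_3 = b**2 + 1, LT = b**2.
r = b + 1, LT = b.

The S-polynomials (S(g_1,g_2), S(g_1,g_3), S(g_1,r), S(g_2,g_3), S(g_2,r), S(g_3,r)) all reduce to 0 modulo the current basis, so we have a Gröbner basis.
Inter-reduce: drop elements whose leading term is divisible by another's, tail-reduce, and make monic.
Reduced Gröbner basis: {a**2 + a, b + 1}.
The reduced Gröbner basis of I + (p) is {a**2 + a, b + 1} ≠ {1}, a proper ideal, so the enlarged system stays consistent: p is independent of I, with normal form b + 1.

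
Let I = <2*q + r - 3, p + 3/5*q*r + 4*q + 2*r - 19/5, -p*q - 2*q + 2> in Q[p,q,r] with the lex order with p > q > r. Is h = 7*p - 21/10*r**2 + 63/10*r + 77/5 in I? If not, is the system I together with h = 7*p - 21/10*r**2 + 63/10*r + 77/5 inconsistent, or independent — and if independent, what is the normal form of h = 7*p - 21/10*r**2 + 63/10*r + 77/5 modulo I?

First compute the reduced Gröbner basis of I by Buchberger's algorithm.
f_1 = 2*q + r - 3, LT = q.
f_2 = p + 3/5*q*r + 4*q + 2*r - 19/5, LT = p.
f_3 = -p*q - 2*q + 2, LT = p*q.

S(f_1,f_2): leading monomials are coprime, so the S-polynomial reduces to 0 (Buchberger's first criterion).
S(f_1,f_3): lcm = p*q. S = 1/2*p*r - 3/2*p - 2*q + 2.
  leading term p*r: subtract (1/2*r)·f_2 from 1/2*p*r - 3/2*p - 2*q + 2 → -3/2*p - 3/10*q*r**2 - 2*q*r - 2*q - r**2 + 19/10*r + 2
  leading term p: subtract (-3/2)·f_2 from -3/2*p - 3/10*q*r**2 - 2*q*r - 2*q - r**2 + 19/10*r + 2 → -3/10*q*r**2 - 11/10*q*r + 4*q - r**2 + 49/10*r - 37/10
  leading term q*r**2: subtract (-3/20*r**2)·f_1 from -3/10*q*r**2 - 11/10*q*r + 4*q - r**2 + 49/10*r - 37/10 → -11/10*q*r + 4*q + 3/20*r**3 - 29/20*r**2 + 49/10*r - 37/10
  leading term q*r: subtract (-11/20*r)·f_1 from -11/10*q*r + 4*q + 3/20*r**3 - 29/20*r**2 + 49/10*r - 37/10 → 4*q + 3/20*r**3 - 9/10*r**2 + 13/4*r - 37/10
  leading term q: subtract (2)·f_1 from 4*q + 3/20*r**3 - 9/10*r**2 + 13/4*r - 37/10 → 3/20*r**3 - 9/10*r**2 + 5/4*r + 23/10
  leading term r**3: no divisor's leading term divides it; move 3/20*r**3 to the remainder.
  leading term r**2: no divisor's leading term divides it; move -9/10*r**2 to the remainder.
  leading term r: no divisor's leading term divides it; move 5/4*r to the remainder.
  leading term 1: no divisor's leading term divides it; move 23/10 to the remainder.
  remainder 3/20*r**3 - 9/10*r**2 + 5/4*r + 23/10 ≠ 0; add k_4 = 3/20*r**3 - 9/10*r**2 + 5/4*r + 23/10 to the basis.

S(f_2,f_3): lcm = p*q. S = 3/5*q**2*r + 4*q**2 + 2*q*r - 29/5*q + 2.
  leading term q**2*r: subtract (3/10*q*r)·f_1 from 3/5*q**2*r + 4*q**2 + 2*q*r - 29/5*q + 2 → 4*q**2 - 3/10*q*r**2 + 29/10*q*r - 29/5*q + 2
  leading term q**2: subtract (2*q)·f_1 from 4*q**2 - 3/10*q*r**2 + 29/10*q*r - 29/5*q + 2 → -3/10*q*r**2 + 9/10*q*r + 1/5*q + 2
  leading term q*r**2: subtract (-3/20*r**2)·f_1 from -3/10*q*r**2 + 9/10*q*r + 1/5*q + 2 → 9/10*q*r + 1/5*q + 3/20*r**3 - 9/20*r**2 + 2
  leading term q*r: subtract (9/20*r)·f_1 from 9/10*q*r + 1/5*q + 3/20*r**3 - 9/20*r**2 + 2 → 1/5*q + 3/20*r**3 - 9/10*r**2 + 27/20*r + 2
  leading term q: subtract (1/10)·f_1 from 1/5*q + 3/20*r**3 - 9/10*r**2 + 27/20*r + 2 → 3/20*r**3 - 9/10*r**2 + 5/4*r + 23/10
  leading term r**3: subtract (1)·k_4 from 3/20*r**3 - 9/10*r**2 + 5/4*r + 23/10 → 0
  remainder 0.

S(f_1,k_4): leading monomials are coprime, so the S-polynomial reduces to 0 (Buchberger's first criterion).
S(f_2,k_4): leading monomials are coprime, so the S-polynomial reduces to 0 (Buchberger's first criterion).
S(f_3,k_4): leading monomials are coprime, so the S-polynomial reduces to 0 (Buchberger's first criterion).
Every S-polynomial of the final basis reduces to 0, so we have a Gröbner basis.
Inter-reduce: drop elements whose leading term is divisible by another's, tail-reduce, and make monic.
Reduced Gröbner basis: {p - 3/10*r**2 + 9/10*r + 11/5, q + 1/2*r - 3/2, r**3 - 6*r**2 + 25/3*r + 46/3}.
Label its elements g_1 = p - 3/10*r**2 + 9/10*r + 11/5, g_2 = q + 1/2*r - 3/2, g_3 = r**3 - 6*r**2 + 25/3*r + 46/3.

Reduce h = 7*p - 21/10*r**2 + 63/10*r + 77/5 modulo G:
  leading term p: subtract (7)·g_1 from 7*p - 21/10*r**2 + 63/10*r + 77/5 → 0
  normal form = 0.
Since the normal form is 0, h ∈ I.

The remainder on division by a Gröbner basis is unique — it is the normal form.

7*p - 21/10*r**2 + 63/10*r + 77/5 lies in I (it reduces to 0).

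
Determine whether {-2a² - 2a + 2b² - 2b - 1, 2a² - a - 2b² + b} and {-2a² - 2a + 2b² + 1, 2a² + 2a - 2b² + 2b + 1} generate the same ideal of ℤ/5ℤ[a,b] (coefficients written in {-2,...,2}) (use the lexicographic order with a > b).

No, the ideals differ.

For a fixed monomial order, each ideal has a unique reduced Gröbner basis; comparing bases decides equality.
Buchberger on the first generating set:
f_1 = -2a² - 2a + 2b² - 2b - 1, LT = a².
f_2 = 2a² - a - 2b² + b, LT = a².

S(f_1,f_2): lcm = a². S = -a - 2b - 2.
  leading term a: no divisor's leading term divides it; move -a to the remainder.
  leading term b: no divisor's leading term divides it; move -2b to the remainder.
  leading term 1: no divisor's leading term divides it; move -2 to the remainder.
  remainder -a - 2b - 2 ≠ 0; add g_3 = -a - 2b - 2 to the basis.

S(f_1,g_3): lcm = a². S = -2ab - a - b² + b - 2.
  leading term ab: subtract (2b)·g_3 from -2ab - a - b² + b - 2 → -a - 2b² - 2
  leading term a: subtract (1)·g_3 from -a - 2b² - 2 → -2b² + 2b
  leading term b²: no divisor's leading term divides it; move -2b² to the remainder.
  leading term b: no divisor's leading term divides it; move 2b to the remainder.
  remainder -2b² + 2b ≠ 0; add g_4 = -2b² + 2b to the basis.

The other S-polynomials (S(f_2,g_3), S(f_1,g_4), S(f_2,g_4), S(g_3,g_4)) all reduce to 0 modulo the current basis, so we have a Gröbner basis.
Inter-reduce: drop elements whose leading term is divisible by another's, tail-reduce, and make monic.
Reduced Gröbner basis: {a + 2b + 2, b² - b}.

Buchberger on the second generating set:
h_1 = -2a² - 2a + 2b² + 1, LT = a².
h_2 = 2a² + 2a - 2b² + 2b + 1, LT = a².

S(h_1,h_2): lcm = a². S = -b - 1.
  leading term b: no divisor's leading term divides it; move -b to the remainder.
  leading term 1: no divisor's leading term divides it; move -1 to the remainder.
  remainder -b - 1 ≠ 0; add k_3 = -b - 1 to the basis.

The other S-polynomials (S(h_1,k_3), S(h_2,k_3)) all reduce to 0 modulo the current basis, so we have a Gröbner basis.
Inter-reduce: drop elements whose leading term is divisible by another's, tail-reduce, and make monic.
Reduced Gröbner basis: {a² + a + 1, b + 1}.

These differ, so the ideals are not equal.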